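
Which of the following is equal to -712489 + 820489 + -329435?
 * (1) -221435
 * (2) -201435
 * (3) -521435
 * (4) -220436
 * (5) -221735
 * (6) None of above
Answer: 1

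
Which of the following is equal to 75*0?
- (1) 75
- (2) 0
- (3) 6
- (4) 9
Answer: 2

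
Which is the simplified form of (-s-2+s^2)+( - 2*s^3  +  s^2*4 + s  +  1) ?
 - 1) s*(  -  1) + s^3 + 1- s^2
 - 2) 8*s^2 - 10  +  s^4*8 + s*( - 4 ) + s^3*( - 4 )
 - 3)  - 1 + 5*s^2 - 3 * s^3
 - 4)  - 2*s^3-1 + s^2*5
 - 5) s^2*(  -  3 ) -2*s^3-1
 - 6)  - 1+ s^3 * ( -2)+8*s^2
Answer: 4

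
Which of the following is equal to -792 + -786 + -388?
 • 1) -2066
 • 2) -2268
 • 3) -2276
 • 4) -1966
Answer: 4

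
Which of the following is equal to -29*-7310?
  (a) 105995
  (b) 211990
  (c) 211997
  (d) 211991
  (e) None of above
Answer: b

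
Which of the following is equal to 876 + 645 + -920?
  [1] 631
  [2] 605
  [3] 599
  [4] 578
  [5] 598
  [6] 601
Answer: 6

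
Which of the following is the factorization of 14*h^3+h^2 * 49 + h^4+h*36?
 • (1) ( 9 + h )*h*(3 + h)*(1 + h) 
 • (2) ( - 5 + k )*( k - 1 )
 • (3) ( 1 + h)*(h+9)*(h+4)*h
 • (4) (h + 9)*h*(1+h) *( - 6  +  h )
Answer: 3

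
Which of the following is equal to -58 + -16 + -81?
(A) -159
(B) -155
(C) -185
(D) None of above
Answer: B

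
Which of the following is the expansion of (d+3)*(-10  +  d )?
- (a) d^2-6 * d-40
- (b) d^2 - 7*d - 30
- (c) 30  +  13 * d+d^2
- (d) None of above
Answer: b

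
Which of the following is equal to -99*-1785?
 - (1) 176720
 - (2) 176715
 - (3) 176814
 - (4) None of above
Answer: 2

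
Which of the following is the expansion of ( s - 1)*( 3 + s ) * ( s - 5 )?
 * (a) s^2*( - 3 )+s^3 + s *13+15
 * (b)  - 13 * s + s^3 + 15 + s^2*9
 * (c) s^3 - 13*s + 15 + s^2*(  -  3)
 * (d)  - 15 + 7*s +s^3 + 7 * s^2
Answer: c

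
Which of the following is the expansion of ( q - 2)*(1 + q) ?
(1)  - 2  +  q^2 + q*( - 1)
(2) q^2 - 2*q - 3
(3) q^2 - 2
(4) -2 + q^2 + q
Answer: 1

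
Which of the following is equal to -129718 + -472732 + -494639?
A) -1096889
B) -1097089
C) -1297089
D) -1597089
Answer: B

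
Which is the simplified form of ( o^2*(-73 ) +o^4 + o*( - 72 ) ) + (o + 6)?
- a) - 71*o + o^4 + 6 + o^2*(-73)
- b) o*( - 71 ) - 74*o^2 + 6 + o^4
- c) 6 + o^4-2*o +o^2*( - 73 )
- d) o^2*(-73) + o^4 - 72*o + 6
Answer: a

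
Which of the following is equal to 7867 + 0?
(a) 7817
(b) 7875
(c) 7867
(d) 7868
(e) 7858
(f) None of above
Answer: c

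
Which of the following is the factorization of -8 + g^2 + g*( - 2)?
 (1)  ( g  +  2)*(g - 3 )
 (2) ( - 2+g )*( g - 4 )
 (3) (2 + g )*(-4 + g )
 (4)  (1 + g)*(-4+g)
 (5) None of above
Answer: 3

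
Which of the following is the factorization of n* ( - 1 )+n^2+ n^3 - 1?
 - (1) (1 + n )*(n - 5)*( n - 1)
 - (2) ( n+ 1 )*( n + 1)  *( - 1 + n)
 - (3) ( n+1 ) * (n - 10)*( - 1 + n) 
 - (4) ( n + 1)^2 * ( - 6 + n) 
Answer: 2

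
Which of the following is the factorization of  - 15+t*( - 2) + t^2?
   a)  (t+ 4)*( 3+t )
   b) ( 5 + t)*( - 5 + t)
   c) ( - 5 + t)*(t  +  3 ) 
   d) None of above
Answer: c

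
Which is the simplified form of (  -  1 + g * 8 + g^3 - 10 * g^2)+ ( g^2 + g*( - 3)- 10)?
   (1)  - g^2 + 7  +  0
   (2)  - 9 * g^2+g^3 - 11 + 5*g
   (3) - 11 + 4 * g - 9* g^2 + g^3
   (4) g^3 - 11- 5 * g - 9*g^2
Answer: 2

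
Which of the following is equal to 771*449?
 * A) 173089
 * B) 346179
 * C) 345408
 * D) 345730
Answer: B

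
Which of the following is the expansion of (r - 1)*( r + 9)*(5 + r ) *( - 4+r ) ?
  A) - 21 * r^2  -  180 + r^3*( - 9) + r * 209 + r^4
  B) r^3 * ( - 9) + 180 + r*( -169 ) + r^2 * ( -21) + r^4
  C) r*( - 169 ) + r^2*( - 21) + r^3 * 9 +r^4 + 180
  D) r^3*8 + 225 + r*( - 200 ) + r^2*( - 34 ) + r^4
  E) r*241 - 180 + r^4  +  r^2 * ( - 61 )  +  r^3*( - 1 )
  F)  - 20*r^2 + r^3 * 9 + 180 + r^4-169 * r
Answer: C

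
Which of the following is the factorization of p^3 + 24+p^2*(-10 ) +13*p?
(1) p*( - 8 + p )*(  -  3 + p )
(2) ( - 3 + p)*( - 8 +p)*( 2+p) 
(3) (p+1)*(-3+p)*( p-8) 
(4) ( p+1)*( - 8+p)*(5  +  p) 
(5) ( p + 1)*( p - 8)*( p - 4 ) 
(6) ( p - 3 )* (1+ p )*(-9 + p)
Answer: 3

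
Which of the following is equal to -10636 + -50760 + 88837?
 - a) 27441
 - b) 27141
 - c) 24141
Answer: a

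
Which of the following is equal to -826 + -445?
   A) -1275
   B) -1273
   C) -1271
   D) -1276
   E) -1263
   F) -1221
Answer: C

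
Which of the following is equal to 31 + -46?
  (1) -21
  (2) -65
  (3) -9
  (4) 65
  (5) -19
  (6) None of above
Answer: 6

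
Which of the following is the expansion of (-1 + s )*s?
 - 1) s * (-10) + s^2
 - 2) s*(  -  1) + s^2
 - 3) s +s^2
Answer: 2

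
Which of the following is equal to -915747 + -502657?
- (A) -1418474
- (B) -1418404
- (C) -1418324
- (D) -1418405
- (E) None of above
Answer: B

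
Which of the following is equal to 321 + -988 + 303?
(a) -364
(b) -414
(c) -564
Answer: a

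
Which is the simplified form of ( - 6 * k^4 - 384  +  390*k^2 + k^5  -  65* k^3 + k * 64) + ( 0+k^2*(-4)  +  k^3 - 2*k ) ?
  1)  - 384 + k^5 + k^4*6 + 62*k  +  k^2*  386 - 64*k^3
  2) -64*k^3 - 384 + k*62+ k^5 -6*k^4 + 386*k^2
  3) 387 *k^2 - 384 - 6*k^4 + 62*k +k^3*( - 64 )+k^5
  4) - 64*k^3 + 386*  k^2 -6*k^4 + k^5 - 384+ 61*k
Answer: 2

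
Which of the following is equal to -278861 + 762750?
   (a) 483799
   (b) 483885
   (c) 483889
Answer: c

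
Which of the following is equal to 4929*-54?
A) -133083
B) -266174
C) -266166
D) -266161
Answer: C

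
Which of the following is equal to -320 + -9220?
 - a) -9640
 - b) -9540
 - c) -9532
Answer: b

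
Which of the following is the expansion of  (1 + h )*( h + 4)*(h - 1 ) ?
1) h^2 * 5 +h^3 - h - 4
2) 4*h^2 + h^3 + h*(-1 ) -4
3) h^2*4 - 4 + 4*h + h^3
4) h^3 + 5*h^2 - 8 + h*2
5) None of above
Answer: 2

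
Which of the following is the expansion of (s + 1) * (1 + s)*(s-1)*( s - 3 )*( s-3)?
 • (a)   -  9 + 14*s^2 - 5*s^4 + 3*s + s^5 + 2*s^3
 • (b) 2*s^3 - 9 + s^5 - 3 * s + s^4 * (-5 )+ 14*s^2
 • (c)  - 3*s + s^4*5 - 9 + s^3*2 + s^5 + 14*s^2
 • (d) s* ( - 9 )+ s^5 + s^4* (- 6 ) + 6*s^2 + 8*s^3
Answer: b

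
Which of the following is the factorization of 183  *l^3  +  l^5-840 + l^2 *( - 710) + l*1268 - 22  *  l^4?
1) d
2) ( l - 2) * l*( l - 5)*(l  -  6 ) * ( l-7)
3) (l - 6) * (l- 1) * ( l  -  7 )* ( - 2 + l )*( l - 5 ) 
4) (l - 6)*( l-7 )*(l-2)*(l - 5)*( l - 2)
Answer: 4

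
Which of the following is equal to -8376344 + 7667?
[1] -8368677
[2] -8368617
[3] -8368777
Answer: 1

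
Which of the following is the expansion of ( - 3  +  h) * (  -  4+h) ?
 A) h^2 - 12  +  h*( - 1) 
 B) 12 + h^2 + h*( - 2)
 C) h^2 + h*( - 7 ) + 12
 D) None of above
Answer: C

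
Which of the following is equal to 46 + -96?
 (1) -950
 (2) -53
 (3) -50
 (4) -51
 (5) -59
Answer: 3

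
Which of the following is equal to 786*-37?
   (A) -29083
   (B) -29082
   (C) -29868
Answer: B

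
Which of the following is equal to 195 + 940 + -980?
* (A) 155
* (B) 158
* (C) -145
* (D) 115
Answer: A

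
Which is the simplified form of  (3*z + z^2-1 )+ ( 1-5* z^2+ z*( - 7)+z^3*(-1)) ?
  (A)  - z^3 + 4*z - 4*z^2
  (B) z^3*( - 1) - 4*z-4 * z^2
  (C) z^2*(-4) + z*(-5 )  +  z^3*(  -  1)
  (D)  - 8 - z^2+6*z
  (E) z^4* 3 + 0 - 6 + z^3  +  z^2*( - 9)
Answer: B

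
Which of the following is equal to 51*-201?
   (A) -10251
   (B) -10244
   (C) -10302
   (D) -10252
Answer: A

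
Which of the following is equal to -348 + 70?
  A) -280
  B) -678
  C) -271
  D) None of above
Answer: D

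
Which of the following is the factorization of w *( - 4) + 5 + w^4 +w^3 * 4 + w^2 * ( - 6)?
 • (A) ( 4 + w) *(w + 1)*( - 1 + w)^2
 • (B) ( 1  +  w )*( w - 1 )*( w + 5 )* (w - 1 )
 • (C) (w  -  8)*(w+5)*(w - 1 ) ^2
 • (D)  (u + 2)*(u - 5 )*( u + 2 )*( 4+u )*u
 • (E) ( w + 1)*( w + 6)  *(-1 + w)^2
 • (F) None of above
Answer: B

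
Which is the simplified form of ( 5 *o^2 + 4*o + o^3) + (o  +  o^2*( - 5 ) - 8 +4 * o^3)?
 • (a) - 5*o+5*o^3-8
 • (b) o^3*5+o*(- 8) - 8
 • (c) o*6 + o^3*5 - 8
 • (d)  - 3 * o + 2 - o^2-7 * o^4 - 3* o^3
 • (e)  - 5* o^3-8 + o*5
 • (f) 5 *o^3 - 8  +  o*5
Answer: f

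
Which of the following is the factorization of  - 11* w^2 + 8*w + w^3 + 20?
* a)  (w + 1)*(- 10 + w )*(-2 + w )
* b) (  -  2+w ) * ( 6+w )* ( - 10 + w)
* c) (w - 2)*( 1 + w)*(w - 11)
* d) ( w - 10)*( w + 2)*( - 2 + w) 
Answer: a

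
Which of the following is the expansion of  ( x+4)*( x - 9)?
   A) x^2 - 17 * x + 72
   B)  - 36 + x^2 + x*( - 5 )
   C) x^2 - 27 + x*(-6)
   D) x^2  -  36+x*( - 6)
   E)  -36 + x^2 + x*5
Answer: B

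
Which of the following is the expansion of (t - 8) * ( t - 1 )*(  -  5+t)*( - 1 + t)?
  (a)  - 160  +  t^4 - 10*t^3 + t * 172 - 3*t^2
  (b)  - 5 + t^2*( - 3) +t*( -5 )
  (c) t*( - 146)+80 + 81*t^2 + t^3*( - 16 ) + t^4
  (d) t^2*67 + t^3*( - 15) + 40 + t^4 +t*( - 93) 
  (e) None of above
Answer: d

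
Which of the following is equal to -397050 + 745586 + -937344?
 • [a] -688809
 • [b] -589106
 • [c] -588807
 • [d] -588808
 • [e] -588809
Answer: d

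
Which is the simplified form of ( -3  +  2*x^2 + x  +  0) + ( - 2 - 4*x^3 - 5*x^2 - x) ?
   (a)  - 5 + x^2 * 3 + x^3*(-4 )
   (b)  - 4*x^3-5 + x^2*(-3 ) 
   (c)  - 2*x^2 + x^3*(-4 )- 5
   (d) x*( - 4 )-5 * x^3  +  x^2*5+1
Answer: b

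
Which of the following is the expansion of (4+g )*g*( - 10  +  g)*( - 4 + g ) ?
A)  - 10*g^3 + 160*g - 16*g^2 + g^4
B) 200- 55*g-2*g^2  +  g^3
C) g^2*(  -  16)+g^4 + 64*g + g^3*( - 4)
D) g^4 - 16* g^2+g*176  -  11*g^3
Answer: A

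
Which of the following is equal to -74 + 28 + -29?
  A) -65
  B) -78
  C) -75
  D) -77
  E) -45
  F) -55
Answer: C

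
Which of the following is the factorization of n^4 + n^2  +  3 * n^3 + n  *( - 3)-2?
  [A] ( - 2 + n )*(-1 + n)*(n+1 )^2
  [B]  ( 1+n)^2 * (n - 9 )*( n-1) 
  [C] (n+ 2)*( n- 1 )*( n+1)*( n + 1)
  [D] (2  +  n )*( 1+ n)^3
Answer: C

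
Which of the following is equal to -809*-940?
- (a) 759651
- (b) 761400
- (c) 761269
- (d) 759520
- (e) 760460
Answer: e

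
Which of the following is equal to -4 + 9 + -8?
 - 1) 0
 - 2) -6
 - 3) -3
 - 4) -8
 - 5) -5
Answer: 3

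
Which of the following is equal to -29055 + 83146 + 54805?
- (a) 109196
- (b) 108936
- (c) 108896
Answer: c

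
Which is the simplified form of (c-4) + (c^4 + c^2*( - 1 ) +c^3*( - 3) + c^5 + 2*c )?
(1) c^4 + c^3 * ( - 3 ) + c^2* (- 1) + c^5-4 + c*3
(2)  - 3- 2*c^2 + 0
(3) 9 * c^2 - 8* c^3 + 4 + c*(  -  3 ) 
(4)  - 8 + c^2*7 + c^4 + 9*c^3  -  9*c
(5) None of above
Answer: 1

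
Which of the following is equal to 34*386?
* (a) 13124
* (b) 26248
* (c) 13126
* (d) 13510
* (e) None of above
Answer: a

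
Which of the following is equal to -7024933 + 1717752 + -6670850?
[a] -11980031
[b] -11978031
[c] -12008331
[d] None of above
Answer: b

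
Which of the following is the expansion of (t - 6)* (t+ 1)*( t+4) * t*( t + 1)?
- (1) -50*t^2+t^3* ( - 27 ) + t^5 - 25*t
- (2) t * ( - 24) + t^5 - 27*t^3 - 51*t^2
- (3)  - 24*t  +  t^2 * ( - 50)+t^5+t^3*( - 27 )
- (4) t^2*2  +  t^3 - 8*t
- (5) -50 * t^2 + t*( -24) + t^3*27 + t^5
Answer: 3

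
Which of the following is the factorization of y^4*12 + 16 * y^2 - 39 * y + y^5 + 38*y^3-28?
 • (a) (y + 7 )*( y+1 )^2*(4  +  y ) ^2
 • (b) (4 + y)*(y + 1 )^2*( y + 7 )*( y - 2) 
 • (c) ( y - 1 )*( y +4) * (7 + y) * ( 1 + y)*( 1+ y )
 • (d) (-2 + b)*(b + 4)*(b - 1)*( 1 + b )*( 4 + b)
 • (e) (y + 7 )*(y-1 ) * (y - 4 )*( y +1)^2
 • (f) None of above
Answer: c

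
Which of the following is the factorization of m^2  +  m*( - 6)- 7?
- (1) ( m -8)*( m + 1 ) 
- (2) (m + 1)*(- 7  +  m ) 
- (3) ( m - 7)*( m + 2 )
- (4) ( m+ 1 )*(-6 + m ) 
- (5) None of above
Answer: 2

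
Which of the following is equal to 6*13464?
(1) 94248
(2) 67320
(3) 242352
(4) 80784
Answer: 4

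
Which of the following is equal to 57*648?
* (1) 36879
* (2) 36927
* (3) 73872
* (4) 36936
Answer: 4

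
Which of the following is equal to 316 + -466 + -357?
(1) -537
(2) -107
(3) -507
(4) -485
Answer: 3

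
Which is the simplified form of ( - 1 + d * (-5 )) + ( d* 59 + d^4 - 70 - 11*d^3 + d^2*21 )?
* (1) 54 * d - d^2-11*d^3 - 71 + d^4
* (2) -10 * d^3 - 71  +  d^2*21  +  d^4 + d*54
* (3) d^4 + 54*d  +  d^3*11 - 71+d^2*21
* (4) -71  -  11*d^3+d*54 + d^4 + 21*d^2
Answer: 4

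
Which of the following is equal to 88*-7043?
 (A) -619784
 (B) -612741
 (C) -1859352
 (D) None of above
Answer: A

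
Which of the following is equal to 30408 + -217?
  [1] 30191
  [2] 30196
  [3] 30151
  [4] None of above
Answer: 1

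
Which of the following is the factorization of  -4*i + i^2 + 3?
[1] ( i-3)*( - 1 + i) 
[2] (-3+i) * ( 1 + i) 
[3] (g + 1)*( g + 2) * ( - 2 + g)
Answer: 1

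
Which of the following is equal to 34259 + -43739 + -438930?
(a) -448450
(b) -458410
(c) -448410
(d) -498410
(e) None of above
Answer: c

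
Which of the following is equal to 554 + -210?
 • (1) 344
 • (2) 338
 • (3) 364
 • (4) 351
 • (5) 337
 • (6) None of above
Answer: 1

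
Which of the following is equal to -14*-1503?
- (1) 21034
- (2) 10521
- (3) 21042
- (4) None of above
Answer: 3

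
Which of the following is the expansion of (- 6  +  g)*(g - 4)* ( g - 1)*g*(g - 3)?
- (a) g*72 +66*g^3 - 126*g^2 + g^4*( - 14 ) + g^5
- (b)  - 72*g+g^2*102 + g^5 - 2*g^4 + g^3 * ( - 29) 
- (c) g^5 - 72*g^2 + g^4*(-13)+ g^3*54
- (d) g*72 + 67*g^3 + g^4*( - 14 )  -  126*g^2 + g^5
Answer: d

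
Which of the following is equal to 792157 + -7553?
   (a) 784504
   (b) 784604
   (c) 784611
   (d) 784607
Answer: b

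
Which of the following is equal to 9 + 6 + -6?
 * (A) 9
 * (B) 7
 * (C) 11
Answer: A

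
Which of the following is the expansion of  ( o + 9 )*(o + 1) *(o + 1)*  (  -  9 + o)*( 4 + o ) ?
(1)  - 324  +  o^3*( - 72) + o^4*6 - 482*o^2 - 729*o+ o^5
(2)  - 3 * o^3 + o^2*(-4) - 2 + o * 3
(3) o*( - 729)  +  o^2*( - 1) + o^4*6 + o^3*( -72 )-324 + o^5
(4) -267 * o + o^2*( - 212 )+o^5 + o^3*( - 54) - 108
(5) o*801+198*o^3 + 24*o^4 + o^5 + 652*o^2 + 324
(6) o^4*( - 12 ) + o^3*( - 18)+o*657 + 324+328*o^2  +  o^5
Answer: 1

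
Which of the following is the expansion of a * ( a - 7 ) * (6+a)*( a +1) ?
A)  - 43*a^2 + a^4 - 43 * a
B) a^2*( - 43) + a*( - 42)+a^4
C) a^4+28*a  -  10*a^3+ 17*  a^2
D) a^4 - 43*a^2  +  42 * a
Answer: B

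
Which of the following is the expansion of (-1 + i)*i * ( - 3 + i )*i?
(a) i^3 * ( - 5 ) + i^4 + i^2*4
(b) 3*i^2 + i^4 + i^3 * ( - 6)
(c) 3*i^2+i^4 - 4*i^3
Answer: c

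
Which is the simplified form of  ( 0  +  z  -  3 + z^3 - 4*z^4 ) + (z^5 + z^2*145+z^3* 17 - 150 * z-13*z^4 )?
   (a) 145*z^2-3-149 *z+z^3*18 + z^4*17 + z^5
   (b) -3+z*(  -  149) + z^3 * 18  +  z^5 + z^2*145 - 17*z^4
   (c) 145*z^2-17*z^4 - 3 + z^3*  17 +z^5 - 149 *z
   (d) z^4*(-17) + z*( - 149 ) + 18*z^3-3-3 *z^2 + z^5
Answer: b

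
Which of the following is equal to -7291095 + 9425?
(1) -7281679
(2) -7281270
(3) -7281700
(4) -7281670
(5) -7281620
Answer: 4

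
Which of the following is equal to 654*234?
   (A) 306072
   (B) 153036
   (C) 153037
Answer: B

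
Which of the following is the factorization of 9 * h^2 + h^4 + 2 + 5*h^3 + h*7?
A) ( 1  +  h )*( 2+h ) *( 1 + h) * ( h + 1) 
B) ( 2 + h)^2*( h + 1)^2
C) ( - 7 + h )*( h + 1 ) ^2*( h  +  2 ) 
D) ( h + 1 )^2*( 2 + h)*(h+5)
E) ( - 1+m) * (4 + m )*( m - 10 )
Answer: A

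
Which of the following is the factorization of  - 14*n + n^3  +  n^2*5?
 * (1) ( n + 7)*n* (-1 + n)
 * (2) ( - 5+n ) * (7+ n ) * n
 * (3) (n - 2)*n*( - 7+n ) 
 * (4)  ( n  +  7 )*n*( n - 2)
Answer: 4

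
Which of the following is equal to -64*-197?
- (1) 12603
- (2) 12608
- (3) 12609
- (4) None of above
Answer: 2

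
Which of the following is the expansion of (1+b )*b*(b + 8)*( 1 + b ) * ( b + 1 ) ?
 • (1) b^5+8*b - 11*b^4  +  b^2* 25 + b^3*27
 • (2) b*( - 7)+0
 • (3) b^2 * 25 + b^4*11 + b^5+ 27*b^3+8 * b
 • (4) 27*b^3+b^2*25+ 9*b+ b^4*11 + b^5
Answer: 3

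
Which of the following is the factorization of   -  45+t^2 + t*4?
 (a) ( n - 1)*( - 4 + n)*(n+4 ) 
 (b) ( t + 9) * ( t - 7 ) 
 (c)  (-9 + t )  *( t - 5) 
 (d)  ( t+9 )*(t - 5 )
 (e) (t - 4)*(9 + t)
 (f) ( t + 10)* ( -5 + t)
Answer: d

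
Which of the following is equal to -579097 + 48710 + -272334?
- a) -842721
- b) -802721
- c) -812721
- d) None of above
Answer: b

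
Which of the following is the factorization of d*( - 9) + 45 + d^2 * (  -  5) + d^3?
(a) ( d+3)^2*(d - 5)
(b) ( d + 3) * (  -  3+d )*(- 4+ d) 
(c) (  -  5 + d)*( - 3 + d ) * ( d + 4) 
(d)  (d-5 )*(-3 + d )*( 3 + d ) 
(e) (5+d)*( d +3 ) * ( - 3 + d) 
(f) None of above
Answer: d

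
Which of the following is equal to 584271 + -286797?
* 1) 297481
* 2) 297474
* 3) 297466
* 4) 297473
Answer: 2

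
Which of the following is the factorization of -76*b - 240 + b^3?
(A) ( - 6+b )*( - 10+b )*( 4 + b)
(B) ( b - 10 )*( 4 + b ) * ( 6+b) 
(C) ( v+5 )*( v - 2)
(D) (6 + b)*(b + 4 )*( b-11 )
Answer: B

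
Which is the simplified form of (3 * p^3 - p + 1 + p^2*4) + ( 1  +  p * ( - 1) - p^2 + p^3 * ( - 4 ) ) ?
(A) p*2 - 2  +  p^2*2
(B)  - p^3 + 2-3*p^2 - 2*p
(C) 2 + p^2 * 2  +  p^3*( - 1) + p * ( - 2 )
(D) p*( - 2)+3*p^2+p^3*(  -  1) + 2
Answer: D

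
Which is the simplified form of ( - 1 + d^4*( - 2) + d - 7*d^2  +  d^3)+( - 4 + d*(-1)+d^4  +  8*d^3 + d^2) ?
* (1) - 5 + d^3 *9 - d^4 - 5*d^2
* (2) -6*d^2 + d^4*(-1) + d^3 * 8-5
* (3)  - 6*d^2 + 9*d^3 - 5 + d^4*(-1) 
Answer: 3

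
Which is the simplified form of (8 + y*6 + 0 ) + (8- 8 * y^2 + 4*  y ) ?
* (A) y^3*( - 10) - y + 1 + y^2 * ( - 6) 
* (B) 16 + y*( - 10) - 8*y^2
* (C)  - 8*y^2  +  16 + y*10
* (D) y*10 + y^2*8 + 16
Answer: C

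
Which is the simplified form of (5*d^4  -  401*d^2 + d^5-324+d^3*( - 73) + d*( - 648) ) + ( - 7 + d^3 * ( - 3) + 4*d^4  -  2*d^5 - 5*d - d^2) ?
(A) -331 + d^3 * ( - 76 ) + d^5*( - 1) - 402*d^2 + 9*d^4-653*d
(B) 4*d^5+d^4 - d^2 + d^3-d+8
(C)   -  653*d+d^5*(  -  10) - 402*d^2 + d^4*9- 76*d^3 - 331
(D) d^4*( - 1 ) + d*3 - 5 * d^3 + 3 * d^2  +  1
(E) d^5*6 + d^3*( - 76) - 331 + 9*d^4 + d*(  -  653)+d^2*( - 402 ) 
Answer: A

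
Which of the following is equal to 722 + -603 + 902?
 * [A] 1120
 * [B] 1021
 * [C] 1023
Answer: B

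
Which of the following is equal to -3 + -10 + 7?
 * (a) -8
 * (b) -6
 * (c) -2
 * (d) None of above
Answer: b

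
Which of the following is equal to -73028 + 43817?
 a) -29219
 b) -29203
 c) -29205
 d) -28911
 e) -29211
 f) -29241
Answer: e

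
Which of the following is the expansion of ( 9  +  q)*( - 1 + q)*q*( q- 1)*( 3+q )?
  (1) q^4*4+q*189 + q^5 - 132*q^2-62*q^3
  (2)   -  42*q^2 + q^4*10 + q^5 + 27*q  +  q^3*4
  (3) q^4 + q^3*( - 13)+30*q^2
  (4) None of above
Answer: 2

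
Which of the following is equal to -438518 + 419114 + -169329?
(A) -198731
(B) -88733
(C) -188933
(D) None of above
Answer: D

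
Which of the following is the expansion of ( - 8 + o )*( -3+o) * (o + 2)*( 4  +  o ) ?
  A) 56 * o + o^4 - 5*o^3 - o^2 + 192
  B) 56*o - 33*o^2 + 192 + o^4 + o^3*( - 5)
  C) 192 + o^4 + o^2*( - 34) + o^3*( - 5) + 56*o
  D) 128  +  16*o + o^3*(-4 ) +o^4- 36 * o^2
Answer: C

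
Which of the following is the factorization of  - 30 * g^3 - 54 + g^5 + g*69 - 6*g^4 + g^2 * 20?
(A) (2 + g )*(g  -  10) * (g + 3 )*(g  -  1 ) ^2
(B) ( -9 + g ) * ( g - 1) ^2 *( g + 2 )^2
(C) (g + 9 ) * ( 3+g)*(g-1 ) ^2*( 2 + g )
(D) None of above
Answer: D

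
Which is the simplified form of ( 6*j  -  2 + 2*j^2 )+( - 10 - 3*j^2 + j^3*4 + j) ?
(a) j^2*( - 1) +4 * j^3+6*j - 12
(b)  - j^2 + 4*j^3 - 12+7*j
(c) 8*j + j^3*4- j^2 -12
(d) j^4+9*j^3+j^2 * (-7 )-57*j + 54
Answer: b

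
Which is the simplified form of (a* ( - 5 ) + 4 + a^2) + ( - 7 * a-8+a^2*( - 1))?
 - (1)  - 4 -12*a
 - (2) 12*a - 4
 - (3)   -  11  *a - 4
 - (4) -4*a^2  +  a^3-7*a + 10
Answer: 1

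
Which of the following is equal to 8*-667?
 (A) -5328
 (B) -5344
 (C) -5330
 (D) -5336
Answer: D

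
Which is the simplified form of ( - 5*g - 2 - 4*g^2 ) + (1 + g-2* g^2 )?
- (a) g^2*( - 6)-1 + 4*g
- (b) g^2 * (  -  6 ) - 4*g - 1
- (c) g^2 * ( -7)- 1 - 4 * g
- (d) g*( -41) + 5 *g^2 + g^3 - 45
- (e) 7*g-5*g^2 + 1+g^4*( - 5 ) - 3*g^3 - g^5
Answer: b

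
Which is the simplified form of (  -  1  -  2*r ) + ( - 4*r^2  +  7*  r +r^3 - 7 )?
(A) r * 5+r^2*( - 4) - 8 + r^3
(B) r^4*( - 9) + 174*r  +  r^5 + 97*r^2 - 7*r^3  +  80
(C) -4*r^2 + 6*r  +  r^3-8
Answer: A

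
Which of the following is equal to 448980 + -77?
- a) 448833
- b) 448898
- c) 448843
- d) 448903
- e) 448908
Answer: d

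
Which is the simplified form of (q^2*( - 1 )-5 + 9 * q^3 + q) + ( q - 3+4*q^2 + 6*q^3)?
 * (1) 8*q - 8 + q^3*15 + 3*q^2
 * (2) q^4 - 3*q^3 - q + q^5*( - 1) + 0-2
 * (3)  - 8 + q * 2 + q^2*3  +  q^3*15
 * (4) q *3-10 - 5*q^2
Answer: 3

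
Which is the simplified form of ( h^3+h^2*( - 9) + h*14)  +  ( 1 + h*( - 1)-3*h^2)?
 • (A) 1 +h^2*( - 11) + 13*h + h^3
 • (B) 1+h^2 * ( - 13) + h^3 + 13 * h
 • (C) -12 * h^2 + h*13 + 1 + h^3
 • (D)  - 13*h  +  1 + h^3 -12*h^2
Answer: C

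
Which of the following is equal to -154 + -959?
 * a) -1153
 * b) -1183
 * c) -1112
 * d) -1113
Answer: d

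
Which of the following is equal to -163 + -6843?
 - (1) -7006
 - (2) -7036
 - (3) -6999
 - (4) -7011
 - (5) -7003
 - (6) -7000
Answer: 1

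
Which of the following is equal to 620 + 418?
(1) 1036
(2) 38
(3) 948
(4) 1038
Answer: 4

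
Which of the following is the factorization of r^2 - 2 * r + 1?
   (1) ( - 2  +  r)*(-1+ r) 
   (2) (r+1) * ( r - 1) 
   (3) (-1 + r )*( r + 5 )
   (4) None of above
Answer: 4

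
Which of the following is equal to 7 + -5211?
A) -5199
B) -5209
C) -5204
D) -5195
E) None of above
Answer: C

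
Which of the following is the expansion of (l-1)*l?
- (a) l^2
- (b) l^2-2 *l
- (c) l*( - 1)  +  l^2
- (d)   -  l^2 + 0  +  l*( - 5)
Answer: c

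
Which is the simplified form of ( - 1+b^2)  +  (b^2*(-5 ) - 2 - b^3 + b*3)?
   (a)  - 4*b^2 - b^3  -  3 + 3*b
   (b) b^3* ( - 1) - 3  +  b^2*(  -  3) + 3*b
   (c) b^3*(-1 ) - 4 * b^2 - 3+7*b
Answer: a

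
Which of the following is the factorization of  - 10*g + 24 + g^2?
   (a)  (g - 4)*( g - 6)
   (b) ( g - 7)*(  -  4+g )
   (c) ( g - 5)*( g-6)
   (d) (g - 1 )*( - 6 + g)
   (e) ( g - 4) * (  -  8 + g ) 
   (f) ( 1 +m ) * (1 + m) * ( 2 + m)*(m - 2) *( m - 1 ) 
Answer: a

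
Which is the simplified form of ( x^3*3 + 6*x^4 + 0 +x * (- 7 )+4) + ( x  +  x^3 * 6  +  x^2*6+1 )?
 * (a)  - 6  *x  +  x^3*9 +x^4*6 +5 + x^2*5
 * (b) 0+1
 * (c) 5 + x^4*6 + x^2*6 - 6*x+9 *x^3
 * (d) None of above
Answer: c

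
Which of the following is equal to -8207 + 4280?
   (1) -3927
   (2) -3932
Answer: 1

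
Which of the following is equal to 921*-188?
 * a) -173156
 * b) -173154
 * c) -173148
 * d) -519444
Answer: c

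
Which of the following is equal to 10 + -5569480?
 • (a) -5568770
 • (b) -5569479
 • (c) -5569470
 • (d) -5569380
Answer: c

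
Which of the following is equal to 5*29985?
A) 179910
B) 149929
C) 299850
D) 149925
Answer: D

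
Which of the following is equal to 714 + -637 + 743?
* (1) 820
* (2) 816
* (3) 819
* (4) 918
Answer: 1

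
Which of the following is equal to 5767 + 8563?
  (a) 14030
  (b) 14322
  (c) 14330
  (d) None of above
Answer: c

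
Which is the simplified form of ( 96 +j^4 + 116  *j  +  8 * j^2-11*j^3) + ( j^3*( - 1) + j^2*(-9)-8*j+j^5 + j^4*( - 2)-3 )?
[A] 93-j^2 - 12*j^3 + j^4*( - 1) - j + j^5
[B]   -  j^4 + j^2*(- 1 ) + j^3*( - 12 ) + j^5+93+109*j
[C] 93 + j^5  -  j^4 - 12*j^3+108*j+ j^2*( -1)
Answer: C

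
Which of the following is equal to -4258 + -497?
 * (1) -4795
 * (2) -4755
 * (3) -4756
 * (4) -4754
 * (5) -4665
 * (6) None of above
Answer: 2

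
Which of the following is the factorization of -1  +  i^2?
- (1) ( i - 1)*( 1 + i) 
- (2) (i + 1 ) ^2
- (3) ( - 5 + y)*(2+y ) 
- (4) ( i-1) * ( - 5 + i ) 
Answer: 1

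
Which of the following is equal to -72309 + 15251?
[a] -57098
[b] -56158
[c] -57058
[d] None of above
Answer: c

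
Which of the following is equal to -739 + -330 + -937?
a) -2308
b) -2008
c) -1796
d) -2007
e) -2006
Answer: e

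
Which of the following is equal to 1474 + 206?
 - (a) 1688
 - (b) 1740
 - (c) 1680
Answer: c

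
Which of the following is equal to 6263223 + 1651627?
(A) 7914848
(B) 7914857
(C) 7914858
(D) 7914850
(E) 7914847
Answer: D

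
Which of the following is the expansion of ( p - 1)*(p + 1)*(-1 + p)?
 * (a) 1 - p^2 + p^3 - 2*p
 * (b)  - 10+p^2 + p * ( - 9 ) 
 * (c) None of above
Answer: c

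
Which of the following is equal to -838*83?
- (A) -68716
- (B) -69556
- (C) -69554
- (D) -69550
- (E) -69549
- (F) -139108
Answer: C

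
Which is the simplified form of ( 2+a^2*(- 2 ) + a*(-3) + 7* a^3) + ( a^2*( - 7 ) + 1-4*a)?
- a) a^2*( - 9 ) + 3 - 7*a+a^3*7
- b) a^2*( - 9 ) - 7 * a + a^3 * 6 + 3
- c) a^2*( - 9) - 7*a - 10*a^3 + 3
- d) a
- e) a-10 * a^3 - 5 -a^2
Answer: a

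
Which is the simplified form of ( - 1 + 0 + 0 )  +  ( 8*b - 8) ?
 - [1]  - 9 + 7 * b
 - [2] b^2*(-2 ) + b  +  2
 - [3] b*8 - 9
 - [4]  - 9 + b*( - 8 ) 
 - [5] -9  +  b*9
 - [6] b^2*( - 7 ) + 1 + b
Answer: 3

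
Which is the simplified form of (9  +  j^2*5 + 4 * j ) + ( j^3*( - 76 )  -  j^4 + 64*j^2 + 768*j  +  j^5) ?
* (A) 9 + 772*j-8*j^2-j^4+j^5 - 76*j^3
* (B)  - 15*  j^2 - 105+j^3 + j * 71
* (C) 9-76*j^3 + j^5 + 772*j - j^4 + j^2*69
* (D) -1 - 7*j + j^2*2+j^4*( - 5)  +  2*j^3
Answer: C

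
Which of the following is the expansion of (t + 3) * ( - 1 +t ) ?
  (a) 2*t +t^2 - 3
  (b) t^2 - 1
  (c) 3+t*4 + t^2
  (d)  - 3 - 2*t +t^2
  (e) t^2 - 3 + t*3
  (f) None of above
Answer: a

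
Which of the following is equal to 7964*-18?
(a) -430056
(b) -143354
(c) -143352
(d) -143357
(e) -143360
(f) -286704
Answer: c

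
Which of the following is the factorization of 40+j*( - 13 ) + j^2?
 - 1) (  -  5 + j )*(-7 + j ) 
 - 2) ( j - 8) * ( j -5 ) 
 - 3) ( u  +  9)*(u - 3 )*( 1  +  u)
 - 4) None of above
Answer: 2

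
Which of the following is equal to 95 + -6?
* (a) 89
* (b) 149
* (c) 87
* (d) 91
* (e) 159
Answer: a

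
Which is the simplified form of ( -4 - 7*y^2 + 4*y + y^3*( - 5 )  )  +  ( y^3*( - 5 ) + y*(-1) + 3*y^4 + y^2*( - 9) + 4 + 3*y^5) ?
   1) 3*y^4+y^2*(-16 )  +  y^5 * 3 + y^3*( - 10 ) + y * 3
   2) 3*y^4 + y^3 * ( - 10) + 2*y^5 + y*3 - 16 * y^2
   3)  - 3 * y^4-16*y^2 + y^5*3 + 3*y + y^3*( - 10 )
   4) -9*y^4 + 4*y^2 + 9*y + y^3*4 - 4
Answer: 1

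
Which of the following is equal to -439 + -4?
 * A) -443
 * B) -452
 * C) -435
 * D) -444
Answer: A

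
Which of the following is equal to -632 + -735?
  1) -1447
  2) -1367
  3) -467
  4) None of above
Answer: 2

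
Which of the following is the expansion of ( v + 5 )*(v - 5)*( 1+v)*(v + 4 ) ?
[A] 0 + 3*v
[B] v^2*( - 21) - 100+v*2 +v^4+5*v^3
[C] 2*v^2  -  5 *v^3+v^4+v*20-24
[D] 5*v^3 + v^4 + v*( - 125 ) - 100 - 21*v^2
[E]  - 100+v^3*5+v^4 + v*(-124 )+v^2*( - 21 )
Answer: D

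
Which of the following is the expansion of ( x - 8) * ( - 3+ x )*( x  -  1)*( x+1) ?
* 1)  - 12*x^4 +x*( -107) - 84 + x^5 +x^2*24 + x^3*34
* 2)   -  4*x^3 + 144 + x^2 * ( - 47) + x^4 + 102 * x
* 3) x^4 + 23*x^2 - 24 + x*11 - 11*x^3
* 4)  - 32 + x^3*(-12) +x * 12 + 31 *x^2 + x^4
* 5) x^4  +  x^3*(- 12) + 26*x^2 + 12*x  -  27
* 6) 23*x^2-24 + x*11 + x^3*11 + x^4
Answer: 3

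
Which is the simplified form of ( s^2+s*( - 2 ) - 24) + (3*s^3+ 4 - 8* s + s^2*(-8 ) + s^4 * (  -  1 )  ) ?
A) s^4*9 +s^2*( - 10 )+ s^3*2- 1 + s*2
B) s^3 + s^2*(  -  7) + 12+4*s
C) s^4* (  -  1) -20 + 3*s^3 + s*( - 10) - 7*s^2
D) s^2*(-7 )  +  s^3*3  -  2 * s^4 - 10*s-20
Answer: C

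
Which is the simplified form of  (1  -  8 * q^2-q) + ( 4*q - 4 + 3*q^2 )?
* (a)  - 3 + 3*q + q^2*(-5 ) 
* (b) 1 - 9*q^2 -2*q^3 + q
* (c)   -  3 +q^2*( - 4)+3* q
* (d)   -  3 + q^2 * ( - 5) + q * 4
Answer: a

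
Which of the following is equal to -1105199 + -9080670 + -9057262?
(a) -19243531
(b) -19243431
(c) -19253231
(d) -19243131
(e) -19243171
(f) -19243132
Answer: d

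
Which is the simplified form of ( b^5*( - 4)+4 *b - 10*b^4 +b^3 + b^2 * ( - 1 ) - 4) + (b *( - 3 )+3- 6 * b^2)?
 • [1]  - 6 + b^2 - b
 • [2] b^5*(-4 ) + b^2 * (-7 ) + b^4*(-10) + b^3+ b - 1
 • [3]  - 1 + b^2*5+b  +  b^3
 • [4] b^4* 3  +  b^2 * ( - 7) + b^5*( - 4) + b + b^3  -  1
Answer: 2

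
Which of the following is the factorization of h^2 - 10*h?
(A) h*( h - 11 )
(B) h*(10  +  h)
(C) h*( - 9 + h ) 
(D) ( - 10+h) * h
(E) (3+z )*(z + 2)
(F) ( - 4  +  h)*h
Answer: D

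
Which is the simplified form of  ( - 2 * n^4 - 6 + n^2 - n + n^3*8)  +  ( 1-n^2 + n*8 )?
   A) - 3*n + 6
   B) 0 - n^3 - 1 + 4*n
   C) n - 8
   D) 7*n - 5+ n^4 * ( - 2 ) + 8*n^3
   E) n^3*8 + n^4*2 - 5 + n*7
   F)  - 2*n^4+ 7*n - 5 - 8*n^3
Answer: D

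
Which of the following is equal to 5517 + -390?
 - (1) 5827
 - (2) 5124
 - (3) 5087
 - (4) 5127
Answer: 4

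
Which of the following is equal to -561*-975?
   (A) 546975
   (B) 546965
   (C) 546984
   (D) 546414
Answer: A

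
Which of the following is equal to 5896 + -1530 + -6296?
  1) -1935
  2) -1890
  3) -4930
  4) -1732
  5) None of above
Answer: 5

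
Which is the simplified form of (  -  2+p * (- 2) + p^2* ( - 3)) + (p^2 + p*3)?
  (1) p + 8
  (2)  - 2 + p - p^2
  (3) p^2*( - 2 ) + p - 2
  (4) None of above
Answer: 3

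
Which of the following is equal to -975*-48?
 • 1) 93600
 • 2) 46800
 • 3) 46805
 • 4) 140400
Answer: 2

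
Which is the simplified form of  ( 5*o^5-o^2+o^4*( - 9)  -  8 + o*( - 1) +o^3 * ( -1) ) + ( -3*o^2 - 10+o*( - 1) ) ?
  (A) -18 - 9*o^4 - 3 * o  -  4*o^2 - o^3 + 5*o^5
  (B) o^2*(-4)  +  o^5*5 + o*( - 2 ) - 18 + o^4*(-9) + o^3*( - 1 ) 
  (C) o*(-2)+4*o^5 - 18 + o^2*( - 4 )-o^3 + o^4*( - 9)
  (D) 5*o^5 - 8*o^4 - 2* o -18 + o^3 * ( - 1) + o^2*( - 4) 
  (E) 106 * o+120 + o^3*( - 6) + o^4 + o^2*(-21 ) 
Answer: B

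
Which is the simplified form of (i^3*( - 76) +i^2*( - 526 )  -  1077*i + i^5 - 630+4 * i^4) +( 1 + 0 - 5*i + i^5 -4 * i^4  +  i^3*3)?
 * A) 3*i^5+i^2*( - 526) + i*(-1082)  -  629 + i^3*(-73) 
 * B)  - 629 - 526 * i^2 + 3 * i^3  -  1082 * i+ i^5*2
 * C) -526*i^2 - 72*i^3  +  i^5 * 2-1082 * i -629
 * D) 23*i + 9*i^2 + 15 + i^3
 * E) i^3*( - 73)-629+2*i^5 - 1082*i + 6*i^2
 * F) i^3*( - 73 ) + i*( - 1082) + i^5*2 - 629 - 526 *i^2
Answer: F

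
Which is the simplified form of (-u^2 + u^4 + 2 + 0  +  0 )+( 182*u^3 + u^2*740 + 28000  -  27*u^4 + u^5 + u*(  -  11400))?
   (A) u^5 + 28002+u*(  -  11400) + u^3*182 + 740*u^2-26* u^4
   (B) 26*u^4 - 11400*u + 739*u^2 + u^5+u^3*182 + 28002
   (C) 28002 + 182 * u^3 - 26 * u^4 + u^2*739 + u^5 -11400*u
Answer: C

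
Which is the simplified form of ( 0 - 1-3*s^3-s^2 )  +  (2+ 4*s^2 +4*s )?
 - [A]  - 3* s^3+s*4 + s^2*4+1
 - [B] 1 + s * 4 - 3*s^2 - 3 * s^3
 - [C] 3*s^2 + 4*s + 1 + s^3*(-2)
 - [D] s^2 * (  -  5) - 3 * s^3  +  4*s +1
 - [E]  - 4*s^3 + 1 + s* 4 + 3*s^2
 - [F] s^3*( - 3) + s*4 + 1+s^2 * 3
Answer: F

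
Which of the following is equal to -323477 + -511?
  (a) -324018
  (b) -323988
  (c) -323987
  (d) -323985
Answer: b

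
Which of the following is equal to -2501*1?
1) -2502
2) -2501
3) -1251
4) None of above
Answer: 2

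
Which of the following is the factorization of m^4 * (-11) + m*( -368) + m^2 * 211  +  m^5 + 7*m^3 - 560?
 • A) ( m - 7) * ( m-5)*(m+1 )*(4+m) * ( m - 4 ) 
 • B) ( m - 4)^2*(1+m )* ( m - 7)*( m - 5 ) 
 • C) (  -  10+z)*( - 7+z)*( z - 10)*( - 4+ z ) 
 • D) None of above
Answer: A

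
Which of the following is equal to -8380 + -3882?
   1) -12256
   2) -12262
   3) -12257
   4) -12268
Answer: 2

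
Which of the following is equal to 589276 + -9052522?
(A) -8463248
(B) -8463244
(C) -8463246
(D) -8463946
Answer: C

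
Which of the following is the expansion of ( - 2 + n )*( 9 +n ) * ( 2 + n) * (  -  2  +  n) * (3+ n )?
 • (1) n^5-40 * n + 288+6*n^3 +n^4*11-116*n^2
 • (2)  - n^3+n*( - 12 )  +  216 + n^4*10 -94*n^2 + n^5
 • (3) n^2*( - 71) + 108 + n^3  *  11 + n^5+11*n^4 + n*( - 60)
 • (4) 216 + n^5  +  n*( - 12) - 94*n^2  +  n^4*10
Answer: 2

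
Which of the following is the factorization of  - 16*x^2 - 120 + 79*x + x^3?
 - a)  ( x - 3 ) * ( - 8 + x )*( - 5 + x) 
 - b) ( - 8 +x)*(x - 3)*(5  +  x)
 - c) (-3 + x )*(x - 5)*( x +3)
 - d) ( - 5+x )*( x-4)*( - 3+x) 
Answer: a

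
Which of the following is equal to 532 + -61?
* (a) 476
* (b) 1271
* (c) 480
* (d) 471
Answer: d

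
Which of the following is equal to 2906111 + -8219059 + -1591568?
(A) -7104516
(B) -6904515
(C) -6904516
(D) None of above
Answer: C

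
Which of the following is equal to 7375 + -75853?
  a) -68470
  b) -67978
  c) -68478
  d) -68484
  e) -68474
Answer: c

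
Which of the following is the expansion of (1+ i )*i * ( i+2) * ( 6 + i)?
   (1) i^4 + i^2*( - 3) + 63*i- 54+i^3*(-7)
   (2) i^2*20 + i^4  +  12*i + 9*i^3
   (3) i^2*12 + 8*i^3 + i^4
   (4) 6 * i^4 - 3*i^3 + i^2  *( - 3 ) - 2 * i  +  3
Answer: 2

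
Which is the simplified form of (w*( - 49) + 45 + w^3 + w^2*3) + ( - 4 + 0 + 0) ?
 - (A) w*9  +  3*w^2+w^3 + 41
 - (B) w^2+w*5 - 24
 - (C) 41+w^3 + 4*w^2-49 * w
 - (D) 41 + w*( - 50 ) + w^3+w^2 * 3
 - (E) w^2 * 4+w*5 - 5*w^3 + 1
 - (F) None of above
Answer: F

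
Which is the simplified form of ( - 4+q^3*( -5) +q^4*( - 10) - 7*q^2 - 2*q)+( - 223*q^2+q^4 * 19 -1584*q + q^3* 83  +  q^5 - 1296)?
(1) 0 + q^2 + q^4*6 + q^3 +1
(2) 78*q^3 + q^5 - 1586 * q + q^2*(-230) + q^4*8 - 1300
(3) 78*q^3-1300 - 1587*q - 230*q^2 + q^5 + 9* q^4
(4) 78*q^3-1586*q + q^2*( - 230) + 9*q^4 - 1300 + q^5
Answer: 4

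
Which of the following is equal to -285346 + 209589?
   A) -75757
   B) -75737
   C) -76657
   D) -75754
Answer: A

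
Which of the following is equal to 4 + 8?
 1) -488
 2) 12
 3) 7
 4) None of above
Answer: 2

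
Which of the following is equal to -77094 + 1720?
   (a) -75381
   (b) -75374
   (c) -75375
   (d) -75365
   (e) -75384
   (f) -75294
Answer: b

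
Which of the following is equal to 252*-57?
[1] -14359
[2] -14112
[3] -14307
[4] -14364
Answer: 4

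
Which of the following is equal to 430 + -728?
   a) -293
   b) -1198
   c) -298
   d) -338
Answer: c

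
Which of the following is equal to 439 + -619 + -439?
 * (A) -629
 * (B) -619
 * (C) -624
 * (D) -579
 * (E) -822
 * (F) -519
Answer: B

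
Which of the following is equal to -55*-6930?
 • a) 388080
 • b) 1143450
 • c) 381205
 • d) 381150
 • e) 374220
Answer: d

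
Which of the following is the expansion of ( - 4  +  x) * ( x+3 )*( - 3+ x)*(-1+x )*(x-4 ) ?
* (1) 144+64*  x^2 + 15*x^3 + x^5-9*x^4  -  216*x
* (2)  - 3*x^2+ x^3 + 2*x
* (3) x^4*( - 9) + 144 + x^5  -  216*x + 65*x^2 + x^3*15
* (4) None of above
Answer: 3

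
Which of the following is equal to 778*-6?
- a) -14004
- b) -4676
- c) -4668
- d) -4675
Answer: c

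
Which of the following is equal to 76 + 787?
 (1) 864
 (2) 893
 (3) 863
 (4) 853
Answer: 3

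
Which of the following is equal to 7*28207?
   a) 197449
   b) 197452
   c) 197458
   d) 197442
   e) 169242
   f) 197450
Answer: a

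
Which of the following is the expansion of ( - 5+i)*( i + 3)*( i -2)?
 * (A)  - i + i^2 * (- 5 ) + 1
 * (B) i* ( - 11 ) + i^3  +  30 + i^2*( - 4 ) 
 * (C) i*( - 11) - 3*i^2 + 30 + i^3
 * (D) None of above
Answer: B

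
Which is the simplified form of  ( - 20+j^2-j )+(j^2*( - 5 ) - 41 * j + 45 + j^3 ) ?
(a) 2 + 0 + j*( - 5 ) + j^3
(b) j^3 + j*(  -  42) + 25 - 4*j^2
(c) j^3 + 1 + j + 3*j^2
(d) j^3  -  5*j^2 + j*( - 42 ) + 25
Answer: b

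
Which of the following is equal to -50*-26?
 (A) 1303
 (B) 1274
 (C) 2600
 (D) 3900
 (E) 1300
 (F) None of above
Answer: E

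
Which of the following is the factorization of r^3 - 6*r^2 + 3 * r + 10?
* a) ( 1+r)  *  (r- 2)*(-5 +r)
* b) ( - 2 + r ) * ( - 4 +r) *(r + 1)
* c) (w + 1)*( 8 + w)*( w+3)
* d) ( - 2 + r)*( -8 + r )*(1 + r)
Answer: a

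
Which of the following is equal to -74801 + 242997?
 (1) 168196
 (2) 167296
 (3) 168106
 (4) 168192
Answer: 1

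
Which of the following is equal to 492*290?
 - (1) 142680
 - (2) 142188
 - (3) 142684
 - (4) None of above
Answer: 1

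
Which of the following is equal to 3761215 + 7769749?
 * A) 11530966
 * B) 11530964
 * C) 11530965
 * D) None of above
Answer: B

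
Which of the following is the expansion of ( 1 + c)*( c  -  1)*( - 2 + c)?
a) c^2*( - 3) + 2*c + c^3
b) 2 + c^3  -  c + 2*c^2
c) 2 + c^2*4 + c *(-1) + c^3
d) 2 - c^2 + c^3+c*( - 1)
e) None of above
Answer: e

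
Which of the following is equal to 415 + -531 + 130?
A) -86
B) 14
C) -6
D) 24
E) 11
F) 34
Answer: B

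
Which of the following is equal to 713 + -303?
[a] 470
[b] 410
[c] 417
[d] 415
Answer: b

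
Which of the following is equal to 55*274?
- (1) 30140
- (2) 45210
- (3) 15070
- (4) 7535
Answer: 3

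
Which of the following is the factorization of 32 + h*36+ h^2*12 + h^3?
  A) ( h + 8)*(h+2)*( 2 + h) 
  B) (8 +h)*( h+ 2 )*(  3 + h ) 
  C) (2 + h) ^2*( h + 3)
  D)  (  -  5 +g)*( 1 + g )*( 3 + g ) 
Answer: A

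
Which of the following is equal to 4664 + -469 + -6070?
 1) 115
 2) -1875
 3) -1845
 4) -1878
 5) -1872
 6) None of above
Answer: 2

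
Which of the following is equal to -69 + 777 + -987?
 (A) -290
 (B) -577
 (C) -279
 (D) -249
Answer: C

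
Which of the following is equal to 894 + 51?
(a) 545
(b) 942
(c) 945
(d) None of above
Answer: c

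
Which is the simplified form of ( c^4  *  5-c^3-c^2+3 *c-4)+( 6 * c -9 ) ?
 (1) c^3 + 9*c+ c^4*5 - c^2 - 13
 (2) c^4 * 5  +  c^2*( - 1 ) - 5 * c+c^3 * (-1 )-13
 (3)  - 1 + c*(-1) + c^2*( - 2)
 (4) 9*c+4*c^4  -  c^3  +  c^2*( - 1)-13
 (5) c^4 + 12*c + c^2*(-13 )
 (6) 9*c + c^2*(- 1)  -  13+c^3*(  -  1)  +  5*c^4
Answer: 6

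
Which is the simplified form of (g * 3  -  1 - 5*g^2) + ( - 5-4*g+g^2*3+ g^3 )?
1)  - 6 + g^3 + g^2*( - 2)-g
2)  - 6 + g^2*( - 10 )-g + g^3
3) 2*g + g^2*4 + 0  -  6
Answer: 1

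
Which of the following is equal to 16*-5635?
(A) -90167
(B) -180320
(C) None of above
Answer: C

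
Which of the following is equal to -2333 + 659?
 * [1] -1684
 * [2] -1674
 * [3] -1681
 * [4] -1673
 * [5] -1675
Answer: 2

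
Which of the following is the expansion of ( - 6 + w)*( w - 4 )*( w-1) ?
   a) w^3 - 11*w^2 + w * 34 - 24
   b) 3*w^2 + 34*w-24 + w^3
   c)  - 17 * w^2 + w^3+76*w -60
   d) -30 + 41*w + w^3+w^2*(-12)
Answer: a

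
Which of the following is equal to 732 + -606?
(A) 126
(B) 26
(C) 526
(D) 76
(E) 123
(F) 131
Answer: A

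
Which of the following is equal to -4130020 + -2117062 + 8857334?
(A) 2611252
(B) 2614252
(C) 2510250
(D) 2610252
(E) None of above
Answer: D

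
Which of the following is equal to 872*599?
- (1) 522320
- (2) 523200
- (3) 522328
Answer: 3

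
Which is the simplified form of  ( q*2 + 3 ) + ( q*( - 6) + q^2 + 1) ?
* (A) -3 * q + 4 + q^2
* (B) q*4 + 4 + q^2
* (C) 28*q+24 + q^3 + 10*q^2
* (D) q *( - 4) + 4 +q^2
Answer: D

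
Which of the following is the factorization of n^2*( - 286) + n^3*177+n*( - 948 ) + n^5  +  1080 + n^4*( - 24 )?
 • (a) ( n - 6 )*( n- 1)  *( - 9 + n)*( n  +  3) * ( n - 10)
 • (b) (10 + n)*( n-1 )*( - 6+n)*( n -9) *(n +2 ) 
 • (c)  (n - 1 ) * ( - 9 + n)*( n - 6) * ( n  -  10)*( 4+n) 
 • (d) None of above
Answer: d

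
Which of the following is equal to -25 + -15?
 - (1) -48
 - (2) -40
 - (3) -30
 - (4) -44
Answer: 2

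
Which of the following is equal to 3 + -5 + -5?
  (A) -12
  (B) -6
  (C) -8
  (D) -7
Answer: D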